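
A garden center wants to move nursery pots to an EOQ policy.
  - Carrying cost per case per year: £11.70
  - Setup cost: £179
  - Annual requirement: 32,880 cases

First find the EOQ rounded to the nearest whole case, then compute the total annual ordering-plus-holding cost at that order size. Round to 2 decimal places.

2DS/H = 2·32,880·179/11.7 = 1,006,071.79
EOQ = √1,006,071.79 ≈ 1,003.03 → Q = 1,003 cases
Ordering: D/Q × S = 32,880/1,003 × £179 = £5,867.92
Holding:  Q/2 × H = 1,003/2 × £11.7 = £5,867.55
Total = £5,867.92 + £5,867.55 = £11,735.47

£11,735.47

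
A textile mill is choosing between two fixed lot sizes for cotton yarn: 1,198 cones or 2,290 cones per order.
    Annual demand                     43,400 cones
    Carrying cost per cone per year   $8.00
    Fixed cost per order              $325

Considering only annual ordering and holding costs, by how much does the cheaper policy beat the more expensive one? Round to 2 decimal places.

$1,246.40

Annual cost at Q: ordering D·S/Q plus holding Q·H/2.
TC(1,198) = (43,400/1,198)×325 + (1,198/2)×8 = $16,565.79
TC(2,290) = (43,400/2,290)×325 + (2,290/2)×8 = $15,319.39
Lots of 2,290 are cheaper by $1,246.40.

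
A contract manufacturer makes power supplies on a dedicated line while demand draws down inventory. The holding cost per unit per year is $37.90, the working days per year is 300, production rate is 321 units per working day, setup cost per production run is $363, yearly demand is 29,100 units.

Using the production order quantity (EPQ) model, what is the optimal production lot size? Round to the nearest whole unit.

894 units

d = 29,100/300 = 97.0000 units/day;  effective holding cost H(1 − d/p) = 37.9·(1 − 97.0000/321) = 26.44735
Q* = √(2DS / H_eff) = √(2·29,100·363 / 26.44735) ≈ 893.77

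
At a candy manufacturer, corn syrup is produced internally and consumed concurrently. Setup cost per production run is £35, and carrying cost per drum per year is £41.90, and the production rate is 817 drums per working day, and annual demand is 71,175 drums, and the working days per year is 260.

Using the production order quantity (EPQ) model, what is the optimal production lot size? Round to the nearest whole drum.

Daily demand d = 71,175/260 = 273.750; p = 817; 1 − d/p = 0.66493
EPQ = √(2DS / (H(1 − d/p)))
    = √(2 × 71,175 × 35 / (41.9 × 0.66493)) ≈ 422.88

423 drums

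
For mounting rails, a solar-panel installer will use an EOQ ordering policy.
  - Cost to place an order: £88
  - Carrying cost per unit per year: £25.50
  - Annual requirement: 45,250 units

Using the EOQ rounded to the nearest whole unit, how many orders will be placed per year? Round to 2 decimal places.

EOQ = √(2DS/H) = √(2 × 45,250 × 88 / 25.5)
    = √(312,313.73) ≈ 558.85 → Q = 559
Orders per year = D/Q = 45,250 / 559 = 80.948

80.95 orders per year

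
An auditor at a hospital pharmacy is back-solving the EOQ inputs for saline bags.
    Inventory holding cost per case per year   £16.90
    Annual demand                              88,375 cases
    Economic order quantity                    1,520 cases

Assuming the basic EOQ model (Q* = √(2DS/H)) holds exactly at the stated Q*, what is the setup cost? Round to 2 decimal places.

EOQ relation: Q² = 2DS/H, so rearrange for the unknown.
S = Q²H / (2D) = 1,520² × 16.9 / (2 × 88,375) = 220.9095

£220.91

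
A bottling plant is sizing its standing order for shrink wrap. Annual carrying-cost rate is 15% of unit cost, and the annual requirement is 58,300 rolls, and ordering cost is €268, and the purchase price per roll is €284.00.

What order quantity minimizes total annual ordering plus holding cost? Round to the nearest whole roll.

856 rolls

Carrying cost H = €284 × 15% = €42.6000/roll/yr
2DS/H = 2·58,300·268/42.6 = 733,539.91
EOQ = √733,539.91 ≈ 856.47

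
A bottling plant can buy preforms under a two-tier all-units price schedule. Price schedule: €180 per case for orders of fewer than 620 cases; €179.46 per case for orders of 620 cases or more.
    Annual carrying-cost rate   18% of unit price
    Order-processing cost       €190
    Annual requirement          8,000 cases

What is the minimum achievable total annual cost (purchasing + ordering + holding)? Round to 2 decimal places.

H₁ = 18%×€180 = €32.4000;  H₂ = 18%×€179.46 = €32.3028
EOQ₁ = √(2×8,000×190/32.4000) = 306.31  (< 620, feasible at tier 1)
EOQ₂ = √(2×8,000×190/32.3028) = 306.77  (< 620 → use Q = 620 at tier-2 price)
TC(tier 1 (EOQ₁), Q≈306.3) = €1,449,924.52
TC(tier 2, Q≈620.0) = €1,448,145.48
Minimum at tier 2: €1,448,145.48

€1,448,145.48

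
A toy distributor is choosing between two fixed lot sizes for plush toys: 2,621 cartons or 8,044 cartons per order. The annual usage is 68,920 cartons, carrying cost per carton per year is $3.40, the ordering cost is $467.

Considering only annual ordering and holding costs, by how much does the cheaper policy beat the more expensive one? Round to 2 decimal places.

$940.39

TC(Q) = (D/Q)S + (Q/2)H
TC(2,621) = (68,920/2,621)×467 + (2,621/2)×3.4 = $16,735.61
TC(8,044) = (68,920/8,044)×467 + (8,044/2)×3.4 = $17,676.00
Lots of 2,621 are cheaper by $940.39.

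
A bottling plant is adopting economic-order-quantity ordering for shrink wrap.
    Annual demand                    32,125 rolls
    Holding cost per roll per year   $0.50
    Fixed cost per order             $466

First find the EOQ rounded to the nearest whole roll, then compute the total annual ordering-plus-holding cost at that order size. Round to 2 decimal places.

$3,869.14

Q* = √(2·D·S / H) = √(2·32,125·466 / 0.5) = √59,881,000.0 ≈ 7,738.28 → Q = 7,738 rolls
Annual ordering cost = (D/Q)·S = (32,125/7,738) × 466 = $1,934.64
Annual holding cost  = (Q/2)·H = (7,738/2) × 0.5 = $1,934.50
Total = $1,934.64 + $1,934.50 = $3,869.14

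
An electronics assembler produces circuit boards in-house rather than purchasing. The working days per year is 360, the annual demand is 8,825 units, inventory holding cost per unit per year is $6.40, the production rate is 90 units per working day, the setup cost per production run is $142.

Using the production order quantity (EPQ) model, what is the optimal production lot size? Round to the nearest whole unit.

734 units

Daily demand d = 8,825/360 = 24.514; p = 90; 1 − d/p = 0.72762
EPQ = √(2DS / (H(1 − d/p)))
    = √(2 × 8,825 × 142 / (6.4 × 0.72762)) ≈ 733.62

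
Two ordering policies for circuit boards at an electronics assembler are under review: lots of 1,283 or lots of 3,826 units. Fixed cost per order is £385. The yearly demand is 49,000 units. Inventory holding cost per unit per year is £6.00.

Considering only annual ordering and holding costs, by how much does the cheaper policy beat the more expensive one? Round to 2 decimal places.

£2,144.08

For each Q, cost = (D/Q)·S + (Q/2)·H.
TC(1,283) = (49,000/1,283)×385 + (1,283/2)×6 = £18,552.82
TC(3,826) = (49,000/3,826)×385 + (3,826/2)×6 = £16,408.74
|ΔTC| = |£18,552.82 − £16,408.74| = £2,144.08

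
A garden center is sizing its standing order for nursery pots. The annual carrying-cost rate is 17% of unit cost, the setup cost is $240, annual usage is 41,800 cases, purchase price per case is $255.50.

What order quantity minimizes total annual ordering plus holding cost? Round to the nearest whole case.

680 cases

H = i·C = 0.17 × $255.5 = $43.4350 per case-year
2DS/H = 2·41,800·240/43.435 = 461,931.62
EOQ = √461,931.62 ≈ 679.66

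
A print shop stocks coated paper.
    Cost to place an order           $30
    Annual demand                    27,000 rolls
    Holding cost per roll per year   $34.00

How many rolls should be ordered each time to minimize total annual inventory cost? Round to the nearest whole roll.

EOQ = √(2DS/H) = √(2 × 27,000 × 30 / 34)
    = √(47,647.06) ≈ 218.28

218 rolls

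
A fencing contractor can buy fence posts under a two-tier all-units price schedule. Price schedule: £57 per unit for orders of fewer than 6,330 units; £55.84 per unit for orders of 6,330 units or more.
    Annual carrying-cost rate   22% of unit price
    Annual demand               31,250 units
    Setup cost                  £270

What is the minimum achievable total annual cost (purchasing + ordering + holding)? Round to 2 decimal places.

£1,785,214.33

H₁ = 22%×£57 = £12.5400;  H₂ = 22%×£55.84 = £12.2848
EOQ₁ = √(2×31,250×270/12.5400) = 1,160.04  (< 6,330, feasible at tier 1)
EOQ₂ = √(2×31,250×270/12.2848) = 1,172.03  (< 6,330 → use Q = 6,330 at tier-2 price)
TC(tier 1 (EOQ₁), Q≈1,160.0) = £1,795,796.91
TC(tier 2, Q≈6,330.0) = £1,785,214.33
Minimum at tier 2: £1,785,214.33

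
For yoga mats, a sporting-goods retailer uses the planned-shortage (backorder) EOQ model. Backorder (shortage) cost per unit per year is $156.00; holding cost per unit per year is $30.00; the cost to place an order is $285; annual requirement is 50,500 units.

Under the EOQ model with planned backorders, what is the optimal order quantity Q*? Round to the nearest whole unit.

Basic EOQ = √(2·50,500·285/30) = 979.541
Backorder adjustment √((H+b)/b) = √((30+156)/156) = 1.0919
Q* = 979.541 × 1.0919 ≈ 1,069.59

1,070 units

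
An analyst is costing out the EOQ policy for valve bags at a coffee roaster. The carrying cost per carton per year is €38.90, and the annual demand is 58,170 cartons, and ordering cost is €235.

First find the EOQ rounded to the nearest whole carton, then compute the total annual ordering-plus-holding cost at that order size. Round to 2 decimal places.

Optimal lot size Q* = (2 × 58,170 × €235 / €38.9)^½ ≈ 838.35 → Q = 838 cartons
Annual ordering cost = (D/Q)·S = (58,170/838) × 235 = €16,312.59
Annual holding cost  = (Q/2)·H = (838/2) × 38.9 = €16,299.10
Total = €16,312.59 + €16,299.10 = €32,611.69

€32,611.69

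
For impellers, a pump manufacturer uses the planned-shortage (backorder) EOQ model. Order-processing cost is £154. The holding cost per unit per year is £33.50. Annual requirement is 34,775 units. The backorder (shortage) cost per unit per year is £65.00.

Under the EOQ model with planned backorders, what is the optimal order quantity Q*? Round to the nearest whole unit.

696 units

Q* = √(2DS/H) · √((H + b)/b)
   = √(2 × 34,775 × 154 / 33.5) · √((33.5 + 65) / 65)
   = 565.440 × 1.2310 ≈ 696.06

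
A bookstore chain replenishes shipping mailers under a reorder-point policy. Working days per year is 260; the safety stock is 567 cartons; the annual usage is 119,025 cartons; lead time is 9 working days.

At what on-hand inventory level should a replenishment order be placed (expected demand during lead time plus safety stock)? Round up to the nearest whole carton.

Daily demand d = 119,025 / 260 = 457.788 cartons/day
Demand during lead time = 457.788 × 9 = 4,120.10
Reorder point = 4,120.10 + 567 = 4,687.10 → round up

4,688 cartons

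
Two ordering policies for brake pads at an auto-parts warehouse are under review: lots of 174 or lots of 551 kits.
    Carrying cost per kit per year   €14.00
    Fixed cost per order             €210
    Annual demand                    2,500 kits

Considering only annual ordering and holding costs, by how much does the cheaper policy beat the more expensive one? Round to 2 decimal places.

€574.57

Annual cost at Q: ordering D·S/Q plus holding Q·H/2.
TC(174) = (2,500/174)×210 + (174/2)×14 = €4,235.24
TC(551) = (2,500/551)×210 + (551/2)×14 = €4,809.81
|ΔTC| = |€4,235.24 − €4,809.81| = €574.57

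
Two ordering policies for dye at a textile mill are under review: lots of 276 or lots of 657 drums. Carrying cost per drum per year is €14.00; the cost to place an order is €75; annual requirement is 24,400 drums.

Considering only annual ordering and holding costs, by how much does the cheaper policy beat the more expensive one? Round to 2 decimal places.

€1,178.05

TC(Q) = (D/Q)S + (Q/2)H
TC(276) = (24,400/276)×75 + (276/2)×14 = €8,562.43
TC(657) = (24,400/657)×75 + (657/2)×14 = €7,384.39
Cheaper: Q = 657.  Difference = €1,178.05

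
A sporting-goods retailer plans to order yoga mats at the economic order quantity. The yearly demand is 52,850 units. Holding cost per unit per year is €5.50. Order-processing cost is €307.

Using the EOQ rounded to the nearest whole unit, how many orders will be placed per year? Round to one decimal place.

EOQ = √(2DS/H) = √(2 × 52,850 × 307 / 5.5)
    = √(5,899,981.82) ≈ 2,428.99 → Q = 2,429
Orders per year = D/Q = 52,850 / 2,429 = 21.758

21.8 orders per year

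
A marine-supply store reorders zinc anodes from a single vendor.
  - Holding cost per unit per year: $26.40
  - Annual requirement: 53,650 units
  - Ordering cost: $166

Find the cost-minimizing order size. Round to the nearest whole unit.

821 units

2DS/H = 2·53,650·166/26.4 = 674,689.39
EOQ = √674,689.39 ≈ 821.39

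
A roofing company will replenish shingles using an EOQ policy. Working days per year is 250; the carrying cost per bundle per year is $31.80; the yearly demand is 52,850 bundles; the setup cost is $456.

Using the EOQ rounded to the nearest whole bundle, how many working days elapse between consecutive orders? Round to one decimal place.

5.8 days

Optimal lot size Q* = (2 × 52,850 × $456 / $31.8)^½ ≈ 1,231.14 → Q = 1,231 bundles
Cycle time = (working days × Q)/D = (250 × 1,231) / 52,850 = 5.823 days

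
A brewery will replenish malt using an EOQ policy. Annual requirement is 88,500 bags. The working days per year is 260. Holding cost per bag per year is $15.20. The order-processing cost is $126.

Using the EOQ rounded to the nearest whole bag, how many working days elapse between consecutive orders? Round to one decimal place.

Q* = √(2·D·S / H) = √(2·88,500·126 / 15.2) = √1,467,236.8 ≈ 1,211.30 → Q = 1,211 bags
Days between orders = 260 / (D/Q) = 260 / 73.080 ≈ 3.558

3.6 days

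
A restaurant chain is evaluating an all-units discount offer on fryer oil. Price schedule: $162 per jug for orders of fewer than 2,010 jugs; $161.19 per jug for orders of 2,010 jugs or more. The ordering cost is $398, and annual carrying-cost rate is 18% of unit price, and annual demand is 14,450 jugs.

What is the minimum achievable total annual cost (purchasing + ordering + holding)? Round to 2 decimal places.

$2,359,214.04

H₁ = 18%×$162 = $29.1600;  H₂ = 18%×$161.19 = $29.0142
EOQ₁ = √(2×14,450×398/29.1600) = 628.05  (< 2,010, feasible at tier 1)
EOQ₂ = √(2×14,450×398/29.0142) = 629.63  (< 2,010 → use Q = 2,010 at tier-2 price)
TC(tier 1 (EOQ₁), Q≈628.1) = $2,359,214.04
TC(tier 2, Q≈2,010.0) = $2,361,216.01
Minimum at tier 1 (EOQ₁): $2,359,214.04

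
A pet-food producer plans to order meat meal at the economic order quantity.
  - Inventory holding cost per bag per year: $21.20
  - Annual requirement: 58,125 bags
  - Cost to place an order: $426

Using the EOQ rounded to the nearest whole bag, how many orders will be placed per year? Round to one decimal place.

Optimal lot size Q* = (2 × 58,125 × $426 / $21.2)^½ ≈ 1,528.39 → Q = 1,528
N = D/Q = 58,125/1,528 ≈ 38.040 orders/yr

38.0 orders per year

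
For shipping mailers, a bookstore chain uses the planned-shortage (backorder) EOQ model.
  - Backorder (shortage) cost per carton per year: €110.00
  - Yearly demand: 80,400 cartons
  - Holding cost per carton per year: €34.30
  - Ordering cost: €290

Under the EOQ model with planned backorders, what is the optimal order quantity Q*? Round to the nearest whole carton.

1,335 cartons

Basic EOQ = √(2·80,400·290/34.3) = 1,165.990
Backorder adjustment √((H+b)/b) = √((34.3+110)/110) = 1.1453
Q* = 1,165.990 × 1.1453 ≈ 1,335.46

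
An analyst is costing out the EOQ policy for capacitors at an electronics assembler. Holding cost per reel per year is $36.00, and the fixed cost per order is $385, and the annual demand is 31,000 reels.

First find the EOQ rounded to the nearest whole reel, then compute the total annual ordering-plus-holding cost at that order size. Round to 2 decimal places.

2DS/H = 2·31,000·385/36 = 663,055.56
EOQ = √663,055.56 ≈ 814.28 → Q = 814 reels
Orders/yr = 31,000/814 = 38.084; ordering cost = 38.084 × $385 = $14,662.16
Average inventory = 814/2 = 407; holding cost = 407 × $36 = $14,652.00
Total = $14,662.16 + $14,652.00 = $29,314.16

$29,314.16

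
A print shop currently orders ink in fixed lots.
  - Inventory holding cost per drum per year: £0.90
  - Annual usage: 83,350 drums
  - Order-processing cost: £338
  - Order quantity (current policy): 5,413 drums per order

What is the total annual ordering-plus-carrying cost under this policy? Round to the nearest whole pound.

Ordering: D/Q × S = 83,350/5,413 × £338 = £5,204.56
Holding:  Q/2 × H = 5,413/2 × £0.9 = £2,435.85
Total = £5,204.56 + £2,435.85 = £7,640.41

£7,640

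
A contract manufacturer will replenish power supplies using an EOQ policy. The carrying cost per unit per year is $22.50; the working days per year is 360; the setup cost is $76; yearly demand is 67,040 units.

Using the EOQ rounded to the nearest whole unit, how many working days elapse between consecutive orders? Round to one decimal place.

2DS/H = 2·67,040·76/22.5 = 452,892.44
EOQ = √452,892.44 ≈ 672.97 → Q = 673 units
T = Q/D × 360 days = 673/67,040 × 360 = 3.614 days

3.6 days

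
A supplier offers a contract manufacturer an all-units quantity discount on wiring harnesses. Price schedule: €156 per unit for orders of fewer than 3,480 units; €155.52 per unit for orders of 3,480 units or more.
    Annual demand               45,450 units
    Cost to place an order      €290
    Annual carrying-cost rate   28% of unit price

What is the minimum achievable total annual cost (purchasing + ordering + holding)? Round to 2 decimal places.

€7,124,133.00

H₁ = 28%×€156 = €43.6800;  H₂ = 28%×€155.52 = €43.5456
EOQ₁ = √(2×45,450×290/43.6800) = 776.85  (< 3,480, feasible at tier 1)
EOQ₂ = √(2×45,450×290/43.5456) = 778.05  (< 3,480 → use Q = 3,480 at tier-2 price)
TC(tier 1 (EOQ₁), Q≈776.9) = €7,124,133.00
TC(tier 2, Q≈3,480.0) = €7,147,940.84
Minimum at tier 1 (EOQ₁): €7,124,133.00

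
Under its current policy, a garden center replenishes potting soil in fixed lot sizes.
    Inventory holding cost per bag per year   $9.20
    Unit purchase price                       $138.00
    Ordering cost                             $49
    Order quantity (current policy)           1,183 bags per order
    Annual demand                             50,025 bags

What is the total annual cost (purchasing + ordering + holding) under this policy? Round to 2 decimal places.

$6,910,963.84

Annual ordering cost = (D/Q)·S = (50,025/1,183) × 49 = $2,072.04
Annual holding cost  = (Q/2)·H = (1,183/2) × 9.2 = $5,441.80
Purchase cost = D·C = 50,025 × 138 = $6,903,450.00
Total = $2,072.04 + $5,441.80 + $6,903,450.00 = $6,910,963.84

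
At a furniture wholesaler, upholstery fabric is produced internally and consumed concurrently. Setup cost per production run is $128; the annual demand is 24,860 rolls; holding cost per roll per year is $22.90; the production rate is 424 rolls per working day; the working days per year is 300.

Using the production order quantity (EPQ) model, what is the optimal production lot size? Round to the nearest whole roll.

588 rolls

Daily demand d = 24,860/300 = 82.867; p = 424; 1 − d/p = 0.80456
EPQ = √(2DS / (H(1 − d/p)))
    = √(2 × 24,860 × 128 / (22.9 × 0.80456)) ≈ 587.72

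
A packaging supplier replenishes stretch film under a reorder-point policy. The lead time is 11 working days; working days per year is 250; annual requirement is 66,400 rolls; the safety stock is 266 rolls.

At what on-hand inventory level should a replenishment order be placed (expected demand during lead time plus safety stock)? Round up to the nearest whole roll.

Daily demand d = 66,400 / 250 = 265.600 rolls/day
Demand during lead time = 265.600 × 11 = 2,921.60
Reorder point = 2,921.60 + 266 = 3,187.60 → round up

3,188 rolls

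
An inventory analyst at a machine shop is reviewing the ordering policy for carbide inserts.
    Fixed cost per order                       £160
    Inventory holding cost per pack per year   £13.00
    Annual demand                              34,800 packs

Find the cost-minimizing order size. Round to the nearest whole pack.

926 packs

Optimal lot size Q* = (2 × 34,800 × £160 / £13)^½ ≈ 925.54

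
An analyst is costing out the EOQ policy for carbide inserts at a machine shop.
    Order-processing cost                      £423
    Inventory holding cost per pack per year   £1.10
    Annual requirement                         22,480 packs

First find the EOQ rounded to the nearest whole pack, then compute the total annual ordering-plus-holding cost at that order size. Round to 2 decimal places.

2DS/H = 2·22,480·423/1.1 = 17,289,163.64
EOQ = √17,289,163.64 ≈ 4,158.02 → Q = 4,158 packs
Annual ordering cost = (D/Q)·S = (22,480/4,158) × 423 = £2,286.93
Annual holding cost  = (Q/2)·H = (4,158/2) × 1.1 = £2,286.90
Total = £2,286.93 + £2,286.90 = £4,573.83

£4,573.83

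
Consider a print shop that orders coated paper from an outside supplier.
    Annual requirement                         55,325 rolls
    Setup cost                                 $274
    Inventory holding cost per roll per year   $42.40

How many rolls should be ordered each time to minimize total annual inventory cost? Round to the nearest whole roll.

Optimal lot size Q* = (2 × 55,325 × $274 / $42.4)^½ ≈ 845.61

846 rolls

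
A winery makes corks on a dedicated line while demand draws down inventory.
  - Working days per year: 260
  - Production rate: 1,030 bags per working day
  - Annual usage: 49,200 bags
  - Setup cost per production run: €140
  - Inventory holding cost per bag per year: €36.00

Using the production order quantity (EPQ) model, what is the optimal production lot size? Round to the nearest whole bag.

Daily demand d = 49,200/260 = 189.231; p = 1030; 1 − d/p = 0.81628
EPQ = √(2DS / (H(1 − d/p)))
    = √(2 × 49,200 × 140 / (36 × 0.81628)) ≈ 684.68

685 bags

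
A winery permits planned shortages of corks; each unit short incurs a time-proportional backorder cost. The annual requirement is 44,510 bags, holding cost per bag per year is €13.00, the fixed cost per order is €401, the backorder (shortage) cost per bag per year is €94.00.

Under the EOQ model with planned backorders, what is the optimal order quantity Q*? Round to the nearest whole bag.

1,768 bags

Basic EOQ = √(2·44,510·401/13) = 1,657.083
Backorder adjustment √((H+b)/b) = √((13+94)/94) = 1.0669
Q* = 1,657.083 × 1.0669 ≈ 1,767.96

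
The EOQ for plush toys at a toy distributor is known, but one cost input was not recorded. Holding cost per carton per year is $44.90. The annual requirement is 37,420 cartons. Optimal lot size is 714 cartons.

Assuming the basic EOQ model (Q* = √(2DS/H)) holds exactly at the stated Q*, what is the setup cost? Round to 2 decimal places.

$305.85

EOQ relation: Q² = 2DS/H, so rearrange for the unknown.
S = Q²H / (2D) = 714² × 44.9 / (2 × 37,420) = 305.8504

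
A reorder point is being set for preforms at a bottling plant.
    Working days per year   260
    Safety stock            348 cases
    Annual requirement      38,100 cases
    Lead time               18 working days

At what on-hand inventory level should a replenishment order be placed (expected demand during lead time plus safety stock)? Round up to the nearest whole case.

2,986 cases

Daily demand d = 38,100 / 260 = 146.538 cases/day
Demand during lead time = 146.538 × 18 = 2,637.69
Reorder point = 2,637.69 + 348 = 2,985.69 → round up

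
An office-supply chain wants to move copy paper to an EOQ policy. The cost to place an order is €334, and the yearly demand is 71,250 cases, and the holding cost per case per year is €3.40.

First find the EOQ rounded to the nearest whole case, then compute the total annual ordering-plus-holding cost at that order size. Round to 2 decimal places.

EOQ = √(2DS/H) = √(2 × 71,250 × 334 / 3.4)
    = √(13,998,529.41) ≈ 3,741.46 → Q = 3,741 cases
Ordering: D/Q × S = 71,250/3,741 × €334 = €6,361.27
Holding:  Q/2 × H = 3,741/2 × €3.4 = €6,359.70
Total = €6,361.27 + €6,359.70 = €12,720.97

€12,720.97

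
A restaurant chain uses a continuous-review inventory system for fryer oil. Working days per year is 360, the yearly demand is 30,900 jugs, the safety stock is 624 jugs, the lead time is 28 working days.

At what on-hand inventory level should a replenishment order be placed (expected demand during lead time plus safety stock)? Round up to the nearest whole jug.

3,028 jugs

Daily demand d = 30,900 / 360 = 85.833 jugs/day
Demand during lead time = 85.833 × 28 = 2,403.33
Reorder point = 2,403.33 + 624 = 3,027.33 → round up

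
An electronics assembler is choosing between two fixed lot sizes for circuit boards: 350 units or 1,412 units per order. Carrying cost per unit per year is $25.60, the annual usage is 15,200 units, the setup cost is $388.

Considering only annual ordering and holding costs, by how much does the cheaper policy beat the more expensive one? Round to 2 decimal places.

For each Q, cost = (D/Q)·S + (Q/2)·H.
TC(350) = (15,200/350)×388 + (350/2)×25.6 = $21,330.29
TC(1,412) = (15,200/1,412)×388 + (1,412/2)×25.6 = $22,250.37
|ΔTC| = |$21,330.29 − $22,250.37| = $920.08

$920.08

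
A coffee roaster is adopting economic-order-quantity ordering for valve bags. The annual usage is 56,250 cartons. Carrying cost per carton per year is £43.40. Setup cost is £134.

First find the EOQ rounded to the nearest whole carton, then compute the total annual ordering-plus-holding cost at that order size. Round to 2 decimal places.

2DS/H = 2·56,250·134/43.4 = 347,350.23
EOQ = √347,350.23 ≈ 589.36 → Q = 589 cartons
Annual ordering cost = (D/Q)·S = (56,250/589) × 134 = £12,797.11
Annual holding cost  = (Q/2)·H = (589/2) × 43.4 = £12,781.30
Total = £12,797.11 + £12,781.30 = £25,578.41

£25,578.41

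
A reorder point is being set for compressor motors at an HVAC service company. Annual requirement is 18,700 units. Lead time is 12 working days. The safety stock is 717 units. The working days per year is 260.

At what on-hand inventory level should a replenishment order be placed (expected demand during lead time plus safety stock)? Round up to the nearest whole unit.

1,581 units

Daily demand d = 18,700 / 260 = 71.923 units/day
Demand during lead time = 71.923 × 12 = 863.08
Reorder point = 863.08 + 717 = 1,580.08 → round up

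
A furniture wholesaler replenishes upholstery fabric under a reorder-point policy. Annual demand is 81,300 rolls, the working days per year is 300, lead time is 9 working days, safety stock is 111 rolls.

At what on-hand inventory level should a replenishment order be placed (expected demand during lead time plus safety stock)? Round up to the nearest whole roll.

2,550 rolls

Daily demand d = 81,300 / 300 = 271.000 rolls/day
Demand during lead time = 271.000 × 9 = 2,439.00
Reorder point = 2,439.00 + 111 = 2,550.00 → round up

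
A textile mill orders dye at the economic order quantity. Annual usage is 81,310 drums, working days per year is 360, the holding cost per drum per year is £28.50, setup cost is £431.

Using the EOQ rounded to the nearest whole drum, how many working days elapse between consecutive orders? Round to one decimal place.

6.9 days

EOQ = √(2DS/H) = √(2 × 81,310 × 431 / 28.5)
    = √(2,459,270.88) ≈ 1,568.21 → Q = 1,568 drums
T = Q/D × 360 days = 1,568/81,310 × 360 = 6.942 days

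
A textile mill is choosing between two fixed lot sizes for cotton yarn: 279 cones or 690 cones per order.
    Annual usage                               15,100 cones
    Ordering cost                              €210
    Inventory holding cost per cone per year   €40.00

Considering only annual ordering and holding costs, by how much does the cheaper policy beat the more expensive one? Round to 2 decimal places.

€1,450.06

TC(Q) = (D/Q)S + (Q/2)H
TC(279) = (15,100/279)×210 + (279/2)×40 = €16,945.59
TC(690) = (15,100/690)×210 + (690/2)×40 = €18,395.65
Lots of 279 are cheaper by €1,450.06.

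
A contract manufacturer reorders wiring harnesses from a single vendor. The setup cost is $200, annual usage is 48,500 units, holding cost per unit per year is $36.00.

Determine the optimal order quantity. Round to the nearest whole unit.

734 units

Optimal lot size Q* = (2 × 48,500 × $200 / $36)^½ ≈ 734.09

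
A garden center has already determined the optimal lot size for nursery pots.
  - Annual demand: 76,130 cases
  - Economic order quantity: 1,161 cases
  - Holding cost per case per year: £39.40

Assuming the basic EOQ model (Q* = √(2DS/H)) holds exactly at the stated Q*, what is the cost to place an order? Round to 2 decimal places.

From Q* = √(2DS/H) ⇒ Q*² = 2DS/H.
S = Q²H / (2D) = 1,161² × 39.4 / (2 × 76,130) = 348.7987

£348.80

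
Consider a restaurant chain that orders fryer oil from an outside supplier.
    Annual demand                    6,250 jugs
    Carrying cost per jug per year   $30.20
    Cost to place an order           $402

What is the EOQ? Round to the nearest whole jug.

Q* = √(2·D·S / H) = √(2·6,250·402 / 30.2) = √166,390.7 ≈ 407.91

408 jugs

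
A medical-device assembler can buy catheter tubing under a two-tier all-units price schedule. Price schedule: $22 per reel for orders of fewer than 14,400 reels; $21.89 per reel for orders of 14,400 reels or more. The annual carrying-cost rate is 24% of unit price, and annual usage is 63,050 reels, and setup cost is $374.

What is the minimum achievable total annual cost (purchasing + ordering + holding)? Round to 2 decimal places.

H₁ = 24%×$22 = $5.2800;  H₂ = 24%×$21.89 = $5.2536
EOQ₁ = √(2×63,050×374/5.2800) = 2,988.66  (< 14,400, feasible at tier 1)
EOQ₂ = √(2×63,050×374/5.2536) = 2,996.16  (< 14,400 → use Q = 14,400 at tier-2 price)
TC(tier 1 (EOQ₁), Q≈2,988.7) = $1,402,880.12
TC(tier 2, Q≈14,400.0) = $1,419,627.97
Minimum at tier 1 (EOQ₁): $1,402,880.12

$1,402,880.12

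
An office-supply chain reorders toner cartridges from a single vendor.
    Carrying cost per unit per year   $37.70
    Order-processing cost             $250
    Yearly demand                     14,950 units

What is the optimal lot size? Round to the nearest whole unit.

445 units

2DS/H = 2·14,950·250/37.7 = 198,275.86
EOQ = √198,275.86 ≈ 445.28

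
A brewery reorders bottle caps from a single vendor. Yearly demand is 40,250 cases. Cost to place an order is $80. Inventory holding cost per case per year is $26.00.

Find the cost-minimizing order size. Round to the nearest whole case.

498 cases

2DS/H = 2·40,250·80/26 = 247,692.31
EOQ = √247,692.31 ≈ 497.69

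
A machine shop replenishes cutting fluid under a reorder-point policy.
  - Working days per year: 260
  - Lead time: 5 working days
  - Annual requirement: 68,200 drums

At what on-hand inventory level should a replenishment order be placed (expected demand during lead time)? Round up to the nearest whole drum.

Daily demand d = 68,200 / 260 = 262.308 drums/day
Demand during lead time = 262.308 × 5 = 1,311.54
Reorder point = 1,311.54 → round up

1,312 drums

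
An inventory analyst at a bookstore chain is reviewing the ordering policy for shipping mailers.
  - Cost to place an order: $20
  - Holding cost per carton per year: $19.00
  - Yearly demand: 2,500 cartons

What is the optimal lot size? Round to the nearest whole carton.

2DS/H = 2·2,500·20/19 = 5,263.16
EOQ = √5,263.16 ≈ 72.55

73 cartons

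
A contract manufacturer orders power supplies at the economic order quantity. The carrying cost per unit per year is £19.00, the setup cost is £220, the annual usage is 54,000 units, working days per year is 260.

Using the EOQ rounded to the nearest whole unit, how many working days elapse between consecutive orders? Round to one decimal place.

5.4 days

Optimal lot size Q* = (2 × 54,000 × £220 / £19)^½ ≈ 1,118.27 → Q = 1,118 units
Cycle time = (working days × Q)/D = (260 × 1,118) / 54,000 = 5.383 days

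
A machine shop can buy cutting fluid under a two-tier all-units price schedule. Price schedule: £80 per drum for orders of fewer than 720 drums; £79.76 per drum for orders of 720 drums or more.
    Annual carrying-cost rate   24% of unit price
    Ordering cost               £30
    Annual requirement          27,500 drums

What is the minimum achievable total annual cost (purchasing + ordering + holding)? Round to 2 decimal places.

H₁ = 24%×£80 = £19.2000;  H₂ = 24%×£79.76 = £19.1424
EOQ₁ = √(2×27,500×30/19.2000) = 293.15  (< 720, feasible at tier 1)
EOQ₂ = √(2×27,500×30/19.1424) = 293.59  (< 720 → use Q = 720 at tier-2 price)
TC(tier 1 (EOQ₁), Q≈293.2) = £2,205,628.50
TC(tier 2, Q≈720.0) = £2,201,437.10
Minimum at tier 2: £2,201,437.10

£2,201,437.10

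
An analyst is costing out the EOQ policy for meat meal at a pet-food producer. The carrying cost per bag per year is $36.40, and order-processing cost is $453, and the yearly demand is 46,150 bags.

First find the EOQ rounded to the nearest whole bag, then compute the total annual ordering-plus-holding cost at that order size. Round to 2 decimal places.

$39,012.22

Q* = √(2·D·S / H) = √(2·46,150·453 / 36.4) = √1,148,678.6 ≈ 1,071.76 → Q = 1,072 bags
Ordering: D/Q × S = 46,150/1,072 × $453 = $19,501.82
Holding:  Q/2 × H = 1,072/2 × $36.4 = $19,510.40
Total = $19,501.82 + $19,510.40 = $39,012.22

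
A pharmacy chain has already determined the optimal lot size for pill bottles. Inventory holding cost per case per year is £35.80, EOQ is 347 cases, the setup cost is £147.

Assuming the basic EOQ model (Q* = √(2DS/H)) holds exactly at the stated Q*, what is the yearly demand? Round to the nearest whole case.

14,662 cases per year

Since Q* = (2DS/H)^½, squaring gives Q*²·H = 2DS.
D = Q²H / (2S) = 347² × 35.8 / (2 × 147) = 14,662.05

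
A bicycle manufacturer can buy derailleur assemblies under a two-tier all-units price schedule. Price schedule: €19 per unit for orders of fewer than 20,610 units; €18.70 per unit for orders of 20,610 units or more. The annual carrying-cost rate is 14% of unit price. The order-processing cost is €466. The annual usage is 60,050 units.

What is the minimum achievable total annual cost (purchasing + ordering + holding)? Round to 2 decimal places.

€1,151,271.24

H₁ = 14%×€19 = €2.6600;  H₂ = 14%×€18.70 = €2.6180
EOQ₁ = √(2×60,050×466/2.6600) = 4,586.95  (< 20,610, feasible at tier 1)
EOQ₂ = √(2×60,050×466/2.6180) = 4,623.59  (< 20,610 → use Q = 20,610 at tier-2 price)
TC(tier 1 (EOQ₁), Q≈4,586.9) = €1,153,151.28
TC(tier 2, Q≈20,610.0) = €1,151,271.24
Minimum at tier 2: €1,151,271.24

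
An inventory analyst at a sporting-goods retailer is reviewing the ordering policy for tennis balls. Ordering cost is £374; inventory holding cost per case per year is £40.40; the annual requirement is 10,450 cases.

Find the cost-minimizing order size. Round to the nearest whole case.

2DS/H = 2·10,450·374/40.4 = 193,480.20
EOQ = √193,480.20 ≈ 439.86

440 cases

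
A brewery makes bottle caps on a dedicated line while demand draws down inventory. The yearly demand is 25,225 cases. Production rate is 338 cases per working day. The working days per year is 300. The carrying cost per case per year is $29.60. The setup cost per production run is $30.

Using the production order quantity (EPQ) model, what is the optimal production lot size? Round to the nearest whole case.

261 cases

d = 25,225/300 = 84.0833 cases/day;  effective holding cost H(1 − d/p) = 29.6·(1 − 84.0833/338) = 22.23649
Q* = √(2DS / H_eff) = √(2·25,225·30 / 22.23649) ≈ 260.89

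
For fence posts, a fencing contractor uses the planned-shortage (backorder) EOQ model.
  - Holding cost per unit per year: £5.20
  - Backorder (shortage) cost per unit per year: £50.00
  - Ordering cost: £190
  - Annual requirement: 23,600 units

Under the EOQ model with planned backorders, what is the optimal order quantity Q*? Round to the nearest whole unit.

Basic EOQ = √(2·23,600·190/5.2) = 1,313.246
Backorder adjustment √((H+b)/b) = √((5.2+50)/50) = 1.0507
Q* = 1,313.246 × 1.0507 ≈ 1,379.85

1,380 units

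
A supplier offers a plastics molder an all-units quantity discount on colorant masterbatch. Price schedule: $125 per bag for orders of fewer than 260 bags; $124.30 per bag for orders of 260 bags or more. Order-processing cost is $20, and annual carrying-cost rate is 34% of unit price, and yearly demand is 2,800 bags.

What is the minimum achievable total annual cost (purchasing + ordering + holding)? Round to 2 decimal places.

H₁ = 34%×$125 = $42.5000;  H₂ = 34%×$124.30 = $42.2620
EOQ₁ = √(2×2,800×20/42.5000) = 51.34  (< 260, feasible at tier 1)
EOQ₂ = √(2×2,800×20/42.2620) = 51.48  (< 260 → use Q = 260 at tier-2 price)
TC(tier 1 (EOQ₁), Q≈51.3) = $352,181.74
TC(tier 2, Q≈260.0) = $353,749.44
Minimum at tier 1 (EOQ₁): $352,181.74

$352,181.74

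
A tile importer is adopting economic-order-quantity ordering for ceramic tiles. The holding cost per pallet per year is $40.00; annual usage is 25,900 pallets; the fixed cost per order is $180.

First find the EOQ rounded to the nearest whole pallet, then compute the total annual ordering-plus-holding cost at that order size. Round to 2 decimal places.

EOQ = √(2DS/H) = √(2 × 25,900 × 180 / 40)
    = √(233,100.00) ≈ 482.80 → Q = 483 pallets
Annual ordering cost = (D/Q)·S = (25,900/483) × 180 = $9,652.17
Annual holding cost  = (Q/2)·H = (483/2) × 40 = $9,660.00
Total = $9,652.17 + $9,660.00 = $19,312.17

$19,312.17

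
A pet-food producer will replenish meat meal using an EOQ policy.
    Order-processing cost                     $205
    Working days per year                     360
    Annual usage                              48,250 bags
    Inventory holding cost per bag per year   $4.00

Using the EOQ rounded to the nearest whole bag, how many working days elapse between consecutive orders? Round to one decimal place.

16.6 days

Optimal lot size Q* = (2 × 48,250 × $205 / $4)^½ ≈ 2,223.88 → Q = 2,224 bags
Cycle time = (working days × Q)/D = (360 × 2,224) / 48,250 = 16.594 days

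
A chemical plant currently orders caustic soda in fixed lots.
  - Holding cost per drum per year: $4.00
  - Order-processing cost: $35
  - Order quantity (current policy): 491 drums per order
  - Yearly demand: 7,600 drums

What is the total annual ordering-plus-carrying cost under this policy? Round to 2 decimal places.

Orders/yr = 7,600/491 = 15.479; ordering cost = 15.479 × $35 = $541.75
Average inventory = 491/2 = 245.5; holding cost = 245.5 × $4 = $982.00
Total = $541.75 + $982.00 = $1,523.75

$1,523.75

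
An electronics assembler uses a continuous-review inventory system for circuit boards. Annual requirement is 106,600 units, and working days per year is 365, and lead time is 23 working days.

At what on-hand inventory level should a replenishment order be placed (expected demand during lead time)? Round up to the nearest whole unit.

6,718 units

Daily demand d = 106,600 / 365 = 292.055 units/day
Demand during lead time = 292.055 × 23 = 6,717.26
Reorder point = 6,717.26 → round up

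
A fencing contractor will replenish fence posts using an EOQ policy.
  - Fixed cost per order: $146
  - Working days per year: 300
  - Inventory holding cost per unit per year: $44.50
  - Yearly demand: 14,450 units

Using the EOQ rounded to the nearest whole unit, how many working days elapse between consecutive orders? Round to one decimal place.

Q* = √(2·D·S / H) = √(2·14,450·146 / 44.5) = √94,818.0 ≈ 307.93 → Q = 308 units
Cycle time = (working days × Q)/D = (300 × 308) / 14,450 = 6.394 days

6.4 days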